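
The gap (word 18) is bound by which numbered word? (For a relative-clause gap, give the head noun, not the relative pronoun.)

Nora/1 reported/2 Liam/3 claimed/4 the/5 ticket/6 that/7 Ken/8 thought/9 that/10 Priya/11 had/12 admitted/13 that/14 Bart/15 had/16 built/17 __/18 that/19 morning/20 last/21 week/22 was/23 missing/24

6

The gap at 18 is the object of "built", inside a relative clause.
The relative pronoun is "that" (word 7); it is bound by the head noun immediately before it.
Its filler is the head noun "ticket", at word 6.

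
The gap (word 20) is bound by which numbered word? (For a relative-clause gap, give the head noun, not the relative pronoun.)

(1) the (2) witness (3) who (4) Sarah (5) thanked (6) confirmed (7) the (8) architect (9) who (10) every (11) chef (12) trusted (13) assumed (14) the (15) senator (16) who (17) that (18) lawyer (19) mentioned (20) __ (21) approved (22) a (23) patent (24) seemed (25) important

15

The gap at 20 is the subject of "approved", inside a relative clause.
The relative pronoun is "who" (word 16); it is bound by the head noun immediately before it.
Its filler is the head noun "senator", at word 15.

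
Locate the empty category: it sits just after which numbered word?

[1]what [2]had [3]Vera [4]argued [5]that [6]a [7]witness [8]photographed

8

The displaced element is "what" (word 1).
It is linked across 1 clause boundary (that).
It functions as the direct object of "photographed", so the gap sits immediately after word 8 ("photographed").
Base order: Vera had argued that a witness photographed what.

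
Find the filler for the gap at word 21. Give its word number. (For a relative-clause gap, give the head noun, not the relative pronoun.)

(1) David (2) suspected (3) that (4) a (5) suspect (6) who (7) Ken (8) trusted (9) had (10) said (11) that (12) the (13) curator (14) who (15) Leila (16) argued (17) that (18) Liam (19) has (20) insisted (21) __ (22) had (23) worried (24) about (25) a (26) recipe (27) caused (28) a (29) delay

The gap at 21 is the subject of "worried", inside a relative clause.
The relative pronoun is "who" (word 14); it is bound by the head noun immediately before it.
Its filler is the head noun "curator", at word 13.

13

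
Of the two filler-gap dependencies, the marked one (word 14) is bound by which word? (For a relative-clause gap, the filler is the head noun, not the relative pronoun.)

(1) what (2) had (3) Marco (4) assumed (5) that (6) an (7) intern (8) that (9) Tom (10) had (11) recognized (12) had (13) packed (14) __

The marked gap is the direct object of "packed".
Its filler is the fronted wh-phrase "what", at word 1.
(The other dependency links word 7 to a gap after word 11.)

1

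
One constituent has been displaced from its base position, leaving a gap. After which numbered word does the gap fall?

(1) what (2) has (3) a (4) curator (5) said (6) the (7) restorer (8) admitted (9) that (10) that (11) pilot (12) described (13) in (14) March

The displaced element is "what" (word 1).
It is linked across 2 clause boundaries (Ø → that).
It functions as the direct object of "described", so the gap sits immediately after word 12 ("described").
Base order: A curator has said the restorer admitted that that pilot described what in March.

12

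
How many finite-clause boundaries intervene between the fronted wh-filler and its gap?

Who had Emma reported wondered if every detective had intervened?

"who" is extracted from the subject of "wondered".
Boundaries crossed, outermost first: [Ø] — 1 in total.

1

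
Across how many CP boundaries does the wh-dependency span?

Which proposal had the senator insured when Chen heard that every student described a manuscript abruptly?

"which proposal" originates inside the matrix clause — no clause boundary is crossed.

0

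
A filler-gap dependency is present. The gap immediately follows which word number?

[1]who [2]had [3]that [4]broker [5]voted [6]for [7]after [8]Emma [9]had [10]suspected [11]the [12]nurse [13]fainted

The displaced element is "who" (word 1).
It functions as the object of the preposition "for" of "voted", so the gap sits immediately after word 6 ("for").
Base order: That broker had voted for who after Emma had suspected the nurse fainted.

6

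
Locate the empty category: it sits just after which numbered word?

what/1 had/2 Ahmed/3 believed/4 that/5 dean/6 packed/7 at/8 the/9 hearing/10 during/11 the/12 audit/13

The displaced element is "what" (word 1).
It is linked across 1 clause boundary (Ø).
It functions as the direct object of "packed", so the gap sits immediately after word 7 ("packed").
Base order: Ahmed had believed that dean packed what at the hearing during the audit.

7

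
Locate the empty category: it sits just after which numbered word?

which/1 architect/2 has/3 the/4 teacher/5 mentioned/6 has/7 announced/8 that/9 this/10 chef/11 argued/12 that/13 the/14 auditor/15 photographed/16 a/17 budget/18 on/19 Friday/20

6

The displaced element is "which architect" (word 2).
It is linked across 1 clause boundary (Ø).
It functions as the subject of "announced", so the gap sits immediately after word 6 ("mentioned").
Base order: The teacher has mentioned that which architect has announced that this chef argued that the auditor photographed a budget on Friday.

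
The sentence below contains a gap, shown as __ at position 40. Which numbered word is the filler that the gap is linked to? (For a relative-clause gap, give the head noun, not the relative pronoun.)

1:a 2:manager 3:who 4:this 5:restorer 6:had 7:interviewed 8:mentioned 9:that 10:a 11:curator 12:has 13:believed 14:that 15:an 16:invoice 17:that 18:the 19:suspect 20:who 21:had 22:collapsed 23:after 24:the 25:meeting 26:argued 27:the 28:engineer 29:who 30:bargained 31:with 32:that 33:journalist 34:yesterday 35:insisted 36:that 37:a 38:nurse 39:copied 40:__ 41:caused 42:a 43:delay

16

The gap at 40 is the object of "copied", inside a relative clause.
The relative pronoun is "that" (word 17); it is bound by the head noun immediately before it.
Its filler is the head noun "invoice", at word 16.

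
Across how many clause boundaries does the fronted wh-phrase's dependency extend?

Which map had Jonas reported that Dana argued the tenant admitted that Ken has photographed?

3

"which map" is extracted from the object of "photographed".
Boundaries crossed, outermost first: [that], [Ø], [that] — 3 in total.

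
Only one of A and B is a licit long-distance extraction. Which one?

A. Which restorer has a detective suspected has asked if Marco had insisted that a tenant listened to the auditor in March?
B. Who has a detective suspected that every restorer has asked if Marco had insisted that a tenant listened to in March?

In B, the wh-phrase is extracted from inside a wh-island (introduced by "if"), which blocks movement.
In A, the extraction path crosses only that-complement boundaries, which are transparent.
So A is grammatical.

A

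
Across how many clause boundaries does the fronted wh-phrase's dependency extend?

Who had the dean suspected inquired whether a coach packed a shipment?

1

"who" is extracted from the subject of "inquired".
Boundaries crossed, outermost first: [Ø] — 1 in total.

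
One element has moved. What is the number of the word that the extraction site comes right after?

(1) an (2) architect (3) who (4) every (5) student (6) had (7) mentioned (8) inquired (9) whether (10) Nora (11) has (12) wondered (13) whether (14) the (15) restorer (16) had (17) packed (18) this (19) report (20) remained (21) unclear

The displaced element is "an architect" (word 2).
It is linked across 1 clause boundary (Ø).
It functions as the subject of "inquired", so the gap sits immediately after word 7 ("mentioned").
Base order: Every student had mentioned an architect inquired whether Nora has wondered whether the restorer had packed this report.

7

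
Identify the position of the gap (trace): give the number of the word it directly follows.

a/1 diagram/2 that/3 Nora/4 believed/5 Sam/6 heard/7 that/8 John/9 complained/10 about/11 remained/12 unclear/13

11

The displaced element is "a diagram" (word 2).
It is linked across 2 clause boundaries (Ø → that).
It functions as the object of the preposition "about" of "complained", so the gap sits immediately after word 11 ("about").
Base order: Nora believed Sam heard that John complained about a diagram.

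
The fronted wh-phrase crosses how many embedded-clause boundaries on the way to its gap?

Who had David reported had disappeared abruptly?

"who" is extracted from the subject of "disappeared".
Boundaries crossed, outermost first: [Ø] — 1 in total.

1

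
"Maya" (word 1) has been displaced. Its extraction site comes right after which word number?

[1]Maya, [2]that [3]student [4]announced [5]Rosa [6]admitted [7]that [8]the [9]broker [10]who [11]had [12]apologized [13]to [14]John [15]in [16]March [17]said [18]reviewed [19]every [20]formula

17

The displaced element is "Maya" (word 1).
It is linked across 3 clause boundaries (Ø → that → Ø).
It functions as the subject of "reviewed", so the gap sits immediately after word 17 ("said").
Base order: That student announced Rosa admitted that the broker who had apologized to John in March said that Maya reviewed every formula.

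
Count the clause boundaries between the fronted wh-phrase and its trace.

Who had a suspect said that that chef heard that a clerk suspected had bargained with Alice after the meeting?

3

"who" is extracted from the subject of "bargained".
Boundaries crossed, outermost first: [that], [that], [Ø] — 3 in total.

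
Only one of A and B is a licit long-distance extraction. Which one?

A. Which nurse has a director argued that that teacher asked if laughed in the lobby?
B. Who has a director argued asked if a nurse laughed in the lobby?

In A, the wh-phrase is extracted from inside a wh-island (introduced by "if"), which blocks movement.
In B, the extraction path crosses only that-complement boundaries, which are transparent.
So B is grammatical.

B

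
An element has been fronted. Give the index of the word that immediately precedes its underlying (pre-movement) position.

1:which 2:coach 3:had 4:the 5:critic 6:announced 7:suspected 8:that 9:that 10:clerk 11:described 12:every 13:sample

The displaced element is "which coach" (word 2).
It is linked across 1 clause boundary (Ø).
It functions as the subject of "suspected", so the gap sits immediately after word 6 ("announced").
Base order: The critic had announced that which coach suspected that that clerk described every sample.

6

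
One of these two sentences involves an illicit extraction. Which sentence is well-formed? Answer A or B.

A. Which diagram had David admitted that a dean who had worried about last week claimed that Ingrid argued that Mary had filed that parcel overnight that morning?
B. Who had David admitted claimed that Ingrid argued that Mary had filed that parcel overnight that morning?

In A, the wh-phrase is extracted from inside a complex-NP island (relative clause) (introduced by "who"), which blocks movement.
In B, the extraction path crosses only that-complement boundaries, which are transparent.
So B is grammatical.

B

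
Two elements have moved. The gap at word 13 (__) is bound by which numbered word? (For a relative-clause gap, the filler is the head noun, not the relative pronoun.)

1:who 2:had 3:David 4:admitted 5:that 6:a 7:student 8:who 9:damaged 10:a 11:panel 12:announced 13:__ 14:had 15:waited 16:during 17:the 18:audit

The marked gap is the subject of "waited".
Its filler is the fronted wh-phrase "who", at word 1.
(The other dependency links word 7 to a gap after word 8.)

1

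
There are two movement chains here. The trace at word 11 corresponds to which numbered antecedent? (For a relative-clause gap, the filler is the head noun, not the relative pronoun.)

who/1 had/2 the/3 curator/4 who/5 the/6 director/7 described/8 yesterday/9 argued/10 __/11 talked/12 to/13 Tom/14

1

The marked gap is the subject of "talked".
Its filler is the fronted wh-phrase "who", at word 1.
(The other dependency links word 4 to a gap after word 8.)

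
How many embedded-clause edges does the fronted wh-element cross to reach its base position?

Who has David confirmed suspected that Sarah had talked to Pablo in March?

"who" is extracted from the subject of "suspected".
Boundaries crossed, outermost first: [Ø] — 1 in total.

1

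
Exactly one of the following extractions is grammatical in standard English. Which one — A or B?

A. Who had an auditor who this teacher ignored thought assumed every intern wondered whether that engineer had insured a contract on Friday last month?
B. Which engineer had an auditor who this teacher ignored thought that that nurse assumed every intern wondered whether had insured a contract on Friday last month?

In B, the wh-phrase is extracted from inside a wh-island (introduced by "whether"), which blocks movement.
In A, the extraction path crosses only that-complement boundaries, which are transparent.
So A is grammatical.

A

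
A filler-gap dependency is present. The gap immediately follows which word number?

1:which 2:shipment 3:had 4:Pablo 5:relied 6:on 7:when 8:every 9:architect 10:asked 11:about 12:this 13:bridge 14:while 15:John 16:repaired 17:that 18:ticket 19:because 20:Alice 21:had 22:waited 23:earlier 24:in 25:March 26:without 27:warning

The displaced element is "which shipment" (word 2).
It functions as the object of the preposition "on" of "relied", so the gap sits immediately after word 6 ("on").
Base order: Pablo had relied on which shipment when every architect asked about this bridge while John repaired that ticket because Alice had waited earlier in March without warning.

6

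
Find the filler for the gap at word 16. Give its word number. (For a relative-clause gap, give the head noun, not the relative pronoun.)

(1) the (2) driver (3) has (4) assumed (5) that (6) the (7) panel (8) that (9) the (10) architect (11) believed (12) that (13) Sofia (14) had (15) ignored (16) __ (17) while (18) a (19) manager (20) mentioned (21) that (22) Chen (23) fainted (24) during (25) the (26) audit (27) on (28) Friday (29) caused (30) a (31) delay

7

The gap at 16 is the object of "ignored", inside a relative clause.
The relative pronoun is "that" (word 8); it is bound by the head noun immediately before it.
Its filler is the head noun "panel", at word 7.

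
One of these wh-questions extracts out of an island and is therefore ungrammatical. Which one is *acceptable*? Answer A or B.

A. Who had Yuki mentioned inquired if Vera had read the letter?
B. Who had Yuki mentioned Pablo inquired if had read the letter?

In B, the wh-phrase is extracted from inside a wh-island (introduced by "if"), which blocks movement.
In A, the extraction path crosses only that-complement boundaries, which are transparent.
So A is grammatical.

A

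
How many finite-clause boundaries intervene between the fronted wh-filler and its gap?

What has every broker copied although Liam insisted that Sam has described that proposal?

0

"what" originates inside the matrix clause — no clause boundary is crossed.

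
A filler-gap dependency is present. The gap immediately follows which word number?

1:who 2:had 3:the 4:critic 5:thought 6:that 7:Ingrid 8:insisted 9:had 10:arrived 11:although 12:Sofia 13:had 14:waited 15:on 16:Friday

The displaced element is "who" (word 1).
It is linked across 2 clause boundaries (that → Ø).
It functions as the subject of "arrived", so the gap sits immediately after word 8 ("insisted").
Base order: The critic had thought that Ingrid insisted that who had arrived although Sofia had waited on Friday.

8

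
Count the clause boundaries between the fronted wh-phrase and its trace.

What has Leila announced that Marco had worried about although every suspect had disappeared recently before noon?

"what" is extracted from the PP object of "worried".
Boundaries crossed, outermost first: [that] — 1 in total.

1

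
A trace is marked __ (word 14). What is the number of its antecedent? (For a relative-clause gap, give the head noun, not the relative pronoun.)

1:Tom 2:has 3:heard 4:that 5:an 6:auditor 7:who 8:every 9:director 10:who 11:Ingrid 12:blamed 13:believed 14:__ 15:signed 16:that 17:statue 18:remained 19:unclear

6

The gap at 14 is the subject of "signed", inside a relative clause.
The relative pronoun is "who" (word 7); it is bound by the head noun immediately before it.
Its filler is the head noun "auditor", at word 6.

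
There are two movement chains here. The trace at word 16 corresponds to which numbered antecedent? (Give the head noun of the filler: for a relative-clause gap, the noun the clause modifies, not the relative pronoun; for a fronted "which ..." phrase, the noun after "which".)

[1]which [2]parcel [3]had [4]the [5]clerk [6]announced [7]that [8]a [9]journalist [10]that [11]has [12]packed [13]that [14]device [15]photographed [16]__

The marked gap is the direct object of "photographed".
Its filler is the fronted wh-phrase "which parcel", at word 2.
(The other dependency links word 9 to a gap after word 10.)

2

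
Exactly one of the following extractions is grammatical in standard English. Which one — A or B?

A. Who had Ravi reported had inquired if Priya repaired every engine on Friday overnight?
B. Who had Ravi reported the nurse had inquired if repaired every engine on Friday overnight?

A

In B, the wh-phrase is extracted from inside a wh-island (introduced by "if"), which blocks movement.
In A, the extraction path crosses only that-complement boundaries, which are transparent.
So A is grammatical.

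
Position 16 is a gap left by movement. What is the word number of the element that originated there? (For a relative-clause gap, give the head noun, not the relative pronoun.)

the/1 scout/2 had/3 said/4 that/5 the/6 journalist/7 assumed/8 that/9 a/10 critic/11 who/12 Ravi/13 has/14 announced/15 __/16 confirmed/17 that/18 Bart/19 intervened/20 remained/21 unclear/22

11

The gap at 16 is the subject of "confirmed", inside a relative clause.
The relative pronoun is "who" (word 12); it is bound by the head noun immediately before it.
Its filler is the head noun "critic", at word 11.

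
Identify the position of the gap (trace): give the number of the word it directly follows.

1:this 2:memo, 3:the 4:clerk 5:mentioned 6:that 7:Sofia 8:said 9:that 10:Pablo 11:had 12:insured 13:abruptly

The displaced element is "this memo" (word 2).
It is linked across 2 clause boundaries (that → that).
It functions as the direct object of "insured", so the gap sits immediately after word 12 ("insured").
Base order: The clerk mentioned that Sofia said that Pablo had insured this memo abruptly.

12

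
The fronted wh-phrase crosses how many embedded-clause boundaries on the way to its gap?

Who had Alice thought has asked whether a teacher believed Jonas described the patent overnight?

1

"who" is extracted from the subject of "asked".
Boundaries crossed, outermost first: [Ø] — 1 in total.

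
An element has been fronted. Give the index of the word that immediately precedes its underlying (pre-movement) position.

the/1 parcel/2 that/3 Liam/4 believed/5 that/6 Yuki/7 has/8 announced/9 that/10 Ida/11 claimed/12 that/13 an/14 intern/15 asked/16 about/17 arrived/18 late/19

17

The displaced element is "the parcel" (word 2).
It is linked across 3 clause boundaries (that → that → that).
It functions as the object of the preposition "about" of "asked", so the gap sits immediately after word 17 ("about").
Base order: Liam believed that Yuki has announced that Ida claimed that an intern asked about the parcel.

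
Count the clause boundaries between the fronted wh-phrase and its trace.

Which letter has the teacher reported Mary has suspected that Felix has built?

2

"which letter" is extracted from the object of "built".
Boundaries crossed, outermost first: [Ø], [that] — 2 in total.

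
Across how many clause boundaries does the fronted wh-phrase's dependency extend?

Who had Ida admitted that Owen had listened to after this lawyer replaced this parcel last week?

1

"who" is extracted from the PP object of "listened".
Boundaries crossed, outermost first: [that] — 1 in total.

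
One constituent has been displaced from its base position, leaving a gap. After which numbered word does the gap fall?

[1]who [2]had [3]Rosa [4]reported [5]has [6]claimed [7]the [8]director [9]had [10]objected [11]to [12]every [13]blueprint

The displaced element is "who" (word 1).
It is linked across 1 clause boundary (Ø).
It functions as the subject of "claimed", so the gap sits immediately after word 4 ("reported").
Base order: Rosa had reported that who has claimed the director had objected to every blueprint.

4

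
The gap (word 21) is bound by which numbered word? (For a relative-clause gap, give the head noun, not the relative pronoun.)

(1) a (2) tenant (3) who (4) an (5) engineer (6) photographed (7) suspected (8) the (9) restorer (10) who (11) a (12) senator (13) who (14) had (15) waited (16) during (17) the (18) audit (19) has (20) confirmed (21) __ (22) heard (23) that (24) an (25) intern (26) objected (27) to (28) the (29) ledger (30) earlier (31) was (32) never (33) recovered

The gap at 21 is the subject of "heard", inside a relative clause.
The relative pronoun is "who" (word 10); it is bound by the head noun immediately before it.
Its filler is the head noun "restorer", at word 9.

9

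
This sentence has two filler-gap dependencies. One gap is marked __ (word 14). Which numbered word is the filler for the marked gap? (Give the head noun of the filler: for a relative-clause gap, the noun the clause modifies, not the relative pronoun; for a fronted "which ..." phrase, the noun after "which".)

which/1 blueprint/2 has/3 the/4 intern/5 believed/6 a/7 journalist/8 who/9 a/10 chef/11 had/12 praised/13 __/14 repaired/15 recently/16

The marked gap is inside the relative clause, the direct object of "praised".
Its filler is the head noun "journalist" (via "who"), at word 8.
(The other dependency links word 2 to a gap after word 15.)

8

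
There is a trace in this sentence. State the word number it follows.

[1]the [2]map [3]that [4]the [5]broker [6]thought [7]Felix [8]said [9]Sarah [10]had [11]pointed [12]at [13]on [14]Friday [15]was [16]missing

12

The displaced element is "the map" (word 2).
It is linked across 2 clause boundaries (Ø → Ø).
It functions as the object of the preposition "at" of "pointed", so the gap sits immediately after word 12 ("at").
Base order: The broker thought Felix said Sarah had pointed at the map on Friday.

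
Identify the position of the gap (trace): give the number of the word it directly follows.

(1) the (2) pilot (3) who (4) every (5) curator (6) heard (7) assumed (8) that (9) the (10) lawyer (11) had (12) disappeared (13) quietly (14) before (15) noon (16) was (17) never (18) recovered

6

The displaced element is "the pilot" (word 2).
It is linked across 1 clause boundary (Ø).
It functions as the subject of "assumed", so the gap sits immediately after word 6 ("heard").
Base order: Every curator heard the pilot assumed that the lawyer had disappeared quietly before noon.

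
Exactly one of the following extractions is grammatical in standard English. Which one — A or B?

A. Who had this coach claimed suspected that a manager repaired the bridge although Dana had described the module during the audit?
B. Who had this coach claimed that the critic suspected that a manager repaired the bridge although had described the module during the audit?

A

In B, the wh-phrase is extracted from inside an adjunct island (introduced by "although"), which blocks movement.
In A, the extraction path crosses only that-complement boundaries, which are transparent.
So A is grammatical.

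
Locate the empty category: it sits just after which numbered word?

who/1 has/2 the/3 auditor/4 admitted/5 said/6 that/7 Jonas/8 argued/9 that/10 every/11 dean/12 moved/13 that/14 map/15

5

The displaced element is "who" (word 1).
It is linked across 1 clause boundary (Ø).
It functions as the subject of "said", so the gap sits immediately after word 5 ("admitted").
Base order: The auditor has admitted who said that Jonas argued that every dean moved that map.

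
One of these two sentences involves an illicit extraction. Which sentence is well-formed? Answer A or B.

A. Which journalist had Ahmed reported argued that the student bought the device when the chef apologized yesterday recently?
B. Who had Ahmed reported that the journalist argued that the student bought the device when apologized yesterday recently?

In B, the wh-phrase is extracted from inside an adjunct island (introduced by "when"), which blocks movement.
In A, the extraction path crosses only that-complement boundaries, which are transparent.
So A is grammatical.

A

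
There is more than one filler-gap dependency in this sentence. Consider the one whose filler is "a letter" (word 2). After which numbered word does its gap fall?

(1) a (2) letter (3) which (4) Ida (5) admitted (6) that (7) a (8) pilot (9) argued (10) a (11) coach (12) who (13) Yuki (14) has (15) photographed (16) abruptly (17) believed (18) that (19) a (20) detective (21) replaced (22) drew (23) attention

The displaced element is "a letter" (word 2).
It is linked across 3 clause boundaries (that → Ø → that).
It functions as the direct object of "replaced", so the gap sits immediately after word 21 ("replaced").
Base order: Ida admitted that a pilot argued a coach who Yuki has photographed abruptly believed that a detective replaced a letter.

21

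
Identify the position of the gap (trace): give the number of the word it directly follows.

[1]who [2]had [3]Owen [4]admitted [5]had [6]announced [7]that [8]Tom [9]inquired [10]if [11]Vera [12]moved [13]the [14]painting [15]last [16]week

The displaced element is "who" (word 1).
It is linked across 1 clause boundary (Ø).
It functions as the subject of "announced", so the gap sits immediately after word 4 ("admitted").
Base order: Owen had admitted that who had announced that Tom inquired if Vera moved the painting last week.

4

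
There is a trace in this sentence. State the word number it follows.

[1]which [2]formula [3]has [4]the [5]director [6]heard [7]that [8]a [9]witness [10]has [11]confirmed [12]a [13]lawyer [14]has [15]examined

15

The displaced element is "which formula" (word 2).
It is linked across 2 clause boundaries (that → Ø).
It functions as the direct object of "examined", so the gap sits immediately after word 15 ("examined").
Base order: The director has heard that a witness has confirmed a lawyer has examined which formula.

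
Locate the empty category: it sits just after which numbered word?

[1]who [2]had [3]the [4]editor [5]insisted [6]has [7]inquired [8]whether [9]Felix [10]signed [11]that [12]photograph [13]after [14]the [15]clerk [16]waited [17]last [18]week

5

The displaced element is "who" (word 1).
It is linked across 1 clause boundary (Ø).
It functions as the subject of "inquired", so the gap sits immediately after word 5 ("insisted").
Base order: The editor had insisted that who has inquired whether Felix signed that photograph after the clerk waited last week.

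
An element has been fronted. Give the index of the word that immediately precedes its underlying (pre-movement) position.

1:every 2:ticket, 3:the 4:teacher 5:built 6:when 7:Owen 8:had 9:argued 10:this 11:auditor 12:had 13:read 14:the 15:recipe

5

The displaced element is "every ticket" (word 2).
It functions as the direct object of "built", so the gap sits immediately after word 5 ("built").
Base order: The teacher built every ticket when Owen had argued this auditor had read the recipe.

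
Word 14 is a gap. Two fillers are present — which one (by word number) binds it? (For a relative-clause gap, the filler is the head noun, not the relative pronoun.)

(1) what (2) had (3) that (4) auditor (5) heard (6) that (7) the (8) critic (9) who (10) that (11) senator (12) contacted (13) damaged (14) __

1

The marked gap is the direct object of "damaged".
Its filler is the fronted wh-phrase "what", at word 1.
(The other dependency links word 8 to a gap after word 12.)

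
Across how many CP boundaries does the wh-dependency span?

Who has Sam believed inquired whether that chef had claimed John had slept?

"who" is extracted from the subject of "inquired".
Boundaries crossed, outermost first: [Ø] — 1 in total.

1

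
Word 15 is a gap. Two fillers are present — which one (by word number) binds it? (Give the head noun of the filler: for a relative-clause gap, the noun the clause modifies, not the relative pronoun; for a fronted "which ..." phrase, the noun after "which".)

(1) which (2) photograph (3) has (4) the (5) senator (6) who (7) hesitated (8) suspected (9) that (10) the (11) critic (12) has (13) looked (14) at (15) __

The marked gap is the object of the preposition "at" of "looked".
Its filler is the fronted wh-phrase "which photograph", at word 2.
(The other dependency links word 5 to a gap after word 6.)

2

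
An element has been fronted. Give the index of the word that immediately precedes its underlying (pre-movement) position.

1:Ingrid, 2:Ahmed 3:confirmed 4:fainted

The displaced element is "Ingrid" (word 1).
It is linked across 1 clause boundary (Ø).
It functions as the subject of "fainted", so the gap sits immediately after word 3 ("confirmed").
Base order: Ahmed confirmed that Ingrid fainted.

3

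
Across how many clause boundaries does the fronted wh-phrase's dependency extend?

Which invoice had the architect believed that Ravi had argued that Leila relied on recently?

2

"which invoice" is extracted from the PP object of "relied".
Boundaries crossed, outermost first: [that], [that] — 2 in total.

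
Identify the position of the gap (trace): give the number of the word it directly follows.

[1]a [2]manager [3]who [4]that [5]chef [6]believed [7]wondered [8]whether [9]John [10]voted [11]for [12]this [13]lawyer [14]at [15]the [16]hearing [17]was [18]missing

The displaced element is "a manager" (word 2).
It is linked across 1 clause boundary (Ø).
It functions as the subject of "wondered", so the gap sits immediately after word 6 ("believed").
Base order: That chef believed that a manager wondered whether John voted for this lawyer at the hearing.

6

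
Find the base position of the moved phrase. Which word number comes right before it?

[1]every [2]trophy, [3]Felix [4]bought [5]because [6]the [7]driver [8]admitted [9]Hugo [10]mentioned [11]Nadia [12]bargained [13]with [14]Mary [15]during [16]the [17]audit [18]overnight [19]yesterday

The displaced element is "every trophy" (word 2).
It functions as the direct object of "bought", so the gap sits immediately after word 4 ("bought").
Base order: Felix bought every trophy because the driver admitted Hugo mentioned Nadia bargained with Mary during the audit overnight yesterday.

4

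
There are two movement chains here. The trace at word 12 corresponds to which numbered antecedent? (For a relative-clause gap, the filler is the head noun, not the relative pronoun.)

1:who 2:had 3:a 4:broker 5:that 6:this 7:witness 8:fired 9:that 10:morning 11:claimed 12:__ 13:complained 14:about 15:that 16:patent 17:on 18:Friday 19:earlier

1

The marked gap is the subject of "complained".
Its filler is the fronted wh-phrase "who", at word 1.
(The other dependency links word 4 to a gap after word 8.)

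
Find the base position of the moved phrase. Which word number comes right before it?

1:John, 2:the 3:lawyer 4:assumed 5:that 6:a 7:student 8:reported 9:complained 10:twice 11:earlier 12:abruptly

8

The displaced element is "John" (word 1).
It is linked across 2 clause boundaries (that → Ø).
It functions as the subject of "complained", so the gap sits immediately after word 8 ("reported").
Base order: The lawyer assumed that a student reported John complained twice earlier abruptly.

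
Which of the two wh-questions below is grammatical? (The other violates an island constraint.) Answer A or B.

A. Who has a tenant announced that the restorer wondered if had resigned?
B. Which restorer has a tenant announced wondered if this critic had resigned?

In A, the wh-phrase is extracted from inside a wh-island (introduced by "if"), which blocks movement.
In B, the extraction path crosses only that-complement boundaries, which are transparent.
So B is grammatical.

B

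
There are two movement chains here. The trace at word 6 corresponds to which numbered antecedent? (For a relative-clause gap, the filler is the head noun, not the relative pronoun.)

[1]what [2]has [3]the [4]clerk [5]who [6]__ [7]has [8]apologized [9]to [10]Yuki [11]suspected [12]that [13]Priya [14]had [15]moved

The marked gap is inside the relative clause, the subject of "apologized".
Its filler is the head noun "clerk" (via "who"), at word 4.
(The other dependency links word 1 to a gap after word 15.)

4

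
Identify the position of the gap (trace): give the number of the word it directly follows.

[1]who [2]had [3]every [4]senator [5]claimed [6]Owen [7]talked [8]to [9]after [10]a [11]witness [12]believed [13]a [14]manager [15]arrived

8

The displaced element is "who" (word 1).
It is linked across 1 clause boundary (Ø).
It functions as the object of the preposition "to" of "talked", so the gap sits immediately after word 8 ("to").
Base order: Every senator had claimed Owen talked to who after a witness believed a manager arrived.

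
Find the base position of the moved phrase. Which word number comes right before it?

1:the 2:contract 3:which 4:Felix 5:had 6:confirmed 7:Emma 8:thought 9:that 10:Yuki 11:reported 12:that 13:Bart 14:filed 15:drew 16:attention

The displaced element is "the contract" (word 2).
It is linked across 3 clause boundaries (Ø → that → that).
It functions as the direct object of "filed", so the gap sits immediately after word 14 ("filed").
Base order: Felix had confirmed Emma thought that Yuki reported that Bart filed the contract.

14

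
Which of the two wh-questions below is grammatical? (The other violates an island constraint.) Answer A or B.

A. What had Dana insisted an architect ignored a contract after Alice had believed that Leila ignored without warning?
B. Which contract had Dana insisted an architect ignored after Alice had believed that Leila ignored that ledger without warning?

In A, the wh-phrase is extracted from inside an adjunct island (introduced by "after"), which blocks movement.
In B, the extraction path crosses only that-complement boundaries, which are transparent.
So B is grammatical.

B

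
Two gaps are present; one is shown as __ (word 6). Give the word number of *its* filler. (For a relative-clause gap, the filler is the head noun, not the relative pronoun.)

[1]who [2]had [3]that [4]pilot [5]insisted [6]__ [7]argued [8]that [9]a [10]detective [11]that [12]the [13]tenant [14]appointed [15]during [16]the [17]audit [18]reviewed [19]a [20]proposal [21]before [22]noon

1

The marked gap is the subject of "argued".
Its filler is the fronted wh-phrase "who", at word 1.
(The other dependency links word 10 to a gap after word 14.)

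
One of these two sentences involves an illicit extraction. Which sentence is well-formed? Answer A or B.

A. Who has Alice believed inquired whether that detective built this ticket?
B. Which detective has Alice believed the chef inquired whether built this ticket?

A

In B, the wh-phrase is extracted from inside a wh-island (introduced by "whether"), which blocks movement.
In A, the extraction path crosses only that-complement boundaries, which are transparent.
So A is grammatical.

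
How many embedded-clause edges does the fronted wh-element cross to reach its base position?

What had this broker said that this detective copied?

"what" is extracted from the object of "copied".
Boundaries crossed, outermost first: [that] — 1 in total.

1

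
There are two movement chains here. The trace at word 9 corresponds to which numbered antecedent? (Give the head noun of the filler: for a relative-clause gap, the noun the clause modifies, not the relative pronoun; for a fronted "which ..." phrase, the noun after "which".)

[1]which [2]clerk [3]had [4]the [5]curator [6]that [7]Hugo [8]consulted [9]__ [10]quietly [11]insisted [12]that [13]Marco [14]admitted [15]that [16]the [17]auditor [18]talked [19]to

5

The marked gap is inside the relative clause, the direct object of "consulted".
Its filler is the head noun "curator" (via "that"), at word 5.
(The other dependency links word 2 to a gap after word 19.)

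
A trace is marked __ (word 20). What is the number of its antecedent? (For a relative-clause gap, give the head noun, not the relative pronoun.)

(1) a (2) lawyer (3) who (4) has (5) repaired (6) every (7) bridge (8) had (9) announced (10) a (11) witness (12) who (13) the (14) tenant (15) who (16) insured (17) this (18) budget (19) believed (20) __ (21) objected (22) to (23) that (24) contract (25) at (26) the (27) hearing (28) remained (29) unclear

11

The gap at 20 is the subject of "objected", inside a relative clause.
The relative pronoun is "who" (word 12); it is bound by the head noun immediately before it.
Its filler is the head noun "witness", at word 11.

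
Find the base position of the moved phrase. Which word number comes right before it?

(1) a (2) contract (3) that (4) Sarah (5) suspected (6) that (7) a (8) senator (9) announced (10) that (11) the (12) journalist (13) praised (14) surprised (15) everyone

13

The displaced element is "a contract" (word 2).
It is linked across 2 clause boundaries (that → that).
It functions as the direct object of "praised", so the gap sits immediately after word 13 ("praised").
Base order: Sarah suspected that a senator announced that the journalist praised a contract.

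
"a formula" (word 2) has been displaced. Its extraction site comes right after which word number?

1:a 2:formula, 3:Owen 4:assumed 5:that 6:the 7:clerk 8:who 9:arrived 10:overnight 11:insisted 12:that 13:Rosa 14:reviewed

14

The displaced element is "a formula" (word 2).
It is linked across 2 clause boundaries (that → that).
It functions as the direct object of "reviewed", so the gap sits immediately after word 14 ("reviewed").
Base order: Owen assumed that the clerk who arrived overnight insisted that Rosa reviewed a formula.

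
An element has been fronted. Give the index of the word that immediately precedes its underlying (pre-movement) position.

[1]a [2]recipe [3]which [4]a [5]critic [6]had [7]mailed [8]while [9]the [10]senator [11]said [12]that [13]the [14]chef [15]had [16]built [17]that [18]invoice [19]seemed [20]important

The displaced element is "a recipe" (word 2).
It functions as the direct object of "mailed", so the gap sits immediately after word 7 ("mailed").
Base order: A critic had mailed a recipe while the senator said that the chef had built that invoice.

7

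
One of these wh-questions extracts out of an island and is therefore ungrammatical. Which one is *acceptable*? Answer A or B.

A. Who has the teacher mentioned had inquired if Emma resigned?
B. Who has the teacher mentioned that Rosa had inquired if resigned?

A

In B, the wh-phrase is extracted from inside a wh-island (introduced by "if"), which blocks movement.
In A, the extraction path crosses only that-complement boundaries, which are transparent.
So A is grammatical.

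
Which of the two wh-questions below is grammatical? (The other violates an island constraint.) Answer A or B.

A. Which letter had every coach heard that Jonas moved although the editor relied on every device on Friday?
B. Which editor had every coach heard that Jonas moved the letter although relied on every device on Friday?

In B, the wh-phrase is extracted from inside an adjunct island (introduced by "although"), which blocks movement.
In A, the extraction path crosses only that-complement boundaries, which are transparent.
So A is grammatical.

A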